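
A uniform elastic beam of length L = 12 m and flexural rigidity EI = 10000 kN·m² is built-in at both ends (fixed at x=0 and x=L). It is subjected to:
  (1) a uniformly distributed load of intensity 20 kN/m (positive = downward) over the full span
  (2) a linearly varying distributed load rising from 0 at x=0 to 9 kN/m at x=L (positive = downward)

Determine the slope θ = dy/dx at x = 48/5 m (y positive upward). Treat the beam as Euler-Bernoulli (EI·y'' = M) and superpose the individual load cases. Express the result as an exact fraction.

Load 1 — uniform load w=20 kN/m over full span:
  θ_1 = -wx(L-x)(L-2x)/(12EI) = -20·(48/5)·(12-(48/5))·(12-2·(48/5))/(12·10000) = 432/15625 rad
Load 2 — triangular load w₀=9 kN/m (0→w₀ over full span):
  θ_2 = -w₀(2x(L-x)(L-2x)(x+2L)+x²(L-x)²)/(120LEI) = -9·(2·(48/5)·(12-(48/5))·(12-2·(48/5))·((48/5)+2·12)+(48/5)²·(12-(48/5))²)/(120·12·10000) = 2592/390625 rad
Superposition: θ = Σ θ_i = 13392/390625 rad ≈ 0.034284 rad

θ(48/5) = 13392/390625 rad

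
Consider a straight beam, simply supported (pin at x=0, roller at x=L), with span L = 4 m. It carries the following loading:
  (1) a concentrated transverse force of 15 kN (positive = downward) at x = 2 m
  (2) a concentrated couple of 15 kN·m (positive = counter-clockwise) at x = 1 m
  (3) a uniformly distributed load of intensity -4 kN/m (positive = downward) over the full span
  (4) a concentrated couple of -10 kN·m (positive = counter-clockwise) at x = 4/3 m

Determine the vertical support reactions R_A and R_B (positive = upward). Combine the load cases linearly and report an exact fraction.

Load 1 — point force P=15 kN at a=2 m (b=L-a=2):
  R_A = Pb/L = 15·2/4 = 15/2 kN
  R_B = Pa/L = 15·2/4 = 15/2 kN
Load 2 — applied couple M₀=15 kN·m at a=1 m (b=L-a=3):
  R_A = M₀/L = 15/4 kN
  R_B = -M₀/L = -15/4 kN
Load 3 — uniform load w=-4 kN/m over full span:
  R_A = wL/2 = (-4)·4/2 = -8 kN
  R_B = wL/2 = (-4)·4/2 = -8 kN
Load 4 — applied couple M₀=-10 kN·m at a=4/3 m (b=L-a=8/3):
  R_A = M₀/L = (-10)/4 = -5/2 kN
  R_B = -M₀/L = -(-10)/4 = 5/2 kN
Superposition: R_A = 3/4 kN, R_B = -7/4 kN

R_A = 3/4 kN, R_B = -7/4 kN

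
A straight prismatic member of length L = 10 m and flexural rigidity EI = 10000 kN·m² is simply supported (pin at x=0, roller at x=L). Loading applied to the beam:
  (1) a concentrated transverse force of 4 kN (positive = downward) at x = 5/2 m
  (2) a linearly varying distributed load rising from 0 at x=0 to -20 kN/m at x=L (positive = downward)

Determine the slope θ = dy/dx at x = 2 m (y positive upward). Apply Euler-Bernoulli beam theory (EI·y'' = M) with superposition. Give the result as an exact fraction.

Load 1 — point force P=4 kN at a=5/2 m (b=L-a=15/2):
  θ_1 = -Pb(L²-b²-3x²)/(6LEI)  [x≤a] = -4·(15/2)·(10²-(15/2)²-3·2²)/(6·10·10000) = -127/80000 rad
Load 2 — triangular load w₀=-20 kN/m (0→w₀ over full span):
  θ_2 = -w₀(7L⁴-30L²x²+15x⁴)/(360LEI) = -(-20)·(7·10⁴-30·10²·2²+15·2⁴)/(360·10·10000) = 182/5625 rad
Superposition: θ = Σ θ_i = 22153/720000 rad ≈ 0.030768 rad

θ(2) = 22153/720000 rad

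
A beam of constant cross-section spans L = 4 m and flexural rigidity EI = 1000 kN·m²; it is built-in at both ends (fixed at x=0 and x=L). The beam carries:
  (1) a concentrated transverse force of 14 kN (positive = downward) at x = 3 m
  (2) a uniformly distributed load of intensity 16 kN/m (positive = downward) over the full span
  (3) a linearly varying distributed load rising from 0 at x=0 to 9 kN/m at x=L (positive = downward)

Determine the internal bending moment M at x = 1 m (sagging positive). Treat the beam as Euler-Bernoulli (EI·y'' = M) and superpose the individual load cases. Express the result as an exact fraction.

Load 1 — point force P=14 kN at a=3 m (b=L-a=1):
  M_1 = Pb²(3a+b)x/L³ - Pab²/L²  [x≤a] = 14·1²·(3·3+1)·1/4³ - 14·3·1²/4² = -7/16 kN·m
Load 2 — uniform load w=16 kN/m over full span:
  M_2 = wLx/2 - wL²/12 - wx²/2 = 16·4·1/2 - 16·4²/12 - 16·1²/2 = 8/3 kN·m
Load 3 — triangular load w₀=9 kN/m (0→w₀ over full span):
  M_3 = 3w₀Lx/20 - w₀L²/30 - w₀x³/(6L) = 3·9·4·1/20 - 9·4²/30 - 9·1³/(6·4) = 9/40 kN·m
Superposition: M = Σ M_i = 589/240 kN·m ≈ 2.454167 kN·m

M(1) = 589/240 kN·m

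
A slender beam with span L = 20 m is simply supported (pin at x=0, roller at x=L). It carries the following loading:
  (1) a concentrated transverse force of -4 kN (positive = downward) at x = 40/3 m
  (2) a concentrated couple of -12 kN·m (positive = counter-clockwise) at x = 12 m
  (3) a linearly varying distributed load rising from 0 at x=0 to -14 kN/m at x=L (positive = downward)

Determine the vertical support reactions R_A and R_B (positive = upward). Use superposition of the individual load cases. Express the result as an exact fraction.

R_A = -243/5 kN, R_B = -477/5 kN

Load 1 — point force P=-4 kN at a=40/3 m (b=L-a=20/3):
  R_A = Pb/L = (-4)·(20/3)/20 = -4/3 kN
  R_B = Pa/L = (-4)·(40/3)/20 = -8/3 kN
Load 2 — applied couple M₀=-12 kN·m at a=12 m (b=L-a=8):
  R_A = M₀/L = (-12)/20 = -3/5 kN
  R_B = -M₀/L = -(-12)/20 = 3/5 kN
Load 3 — triangular load w₀=-14 kN/m (0→w₀ over full span):
  R_A = w₀L/6 = (-14)·20/6 = -140/3 kN
  R_B = w₀L/3 = (-14)·20/3 = -280/3 kN
Superposition: R_A = -243/5 kN, R_B = -477/5 kN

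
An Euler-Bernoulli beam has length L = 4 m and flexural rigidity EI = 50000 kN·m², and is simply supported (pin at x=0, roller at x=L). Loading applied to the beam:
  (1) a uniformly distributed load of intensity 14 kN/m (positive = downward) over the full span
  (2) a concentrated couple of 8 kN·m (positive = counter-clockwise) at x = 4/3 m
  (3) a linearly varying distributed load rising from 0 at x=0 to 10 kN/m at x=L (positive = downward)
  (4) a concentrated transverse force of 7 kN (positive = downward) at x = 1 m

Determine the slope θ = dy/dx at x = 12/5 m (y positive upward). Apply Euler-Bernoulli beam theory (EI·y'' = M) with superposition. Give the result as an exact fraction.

Load 1 — uniform load w=14 kN/m over full span:
  θ_1 = -w(L³-6Lx²+4x³)/(24EI) = -14·(4³-6·4·(12/5)²+4·(12/5)³)/(24·50000) = 259/1171875 rad
Load 2 — applied couple M₀=8 kN·m at a=4/3 m (b=L-a=8/3):
  θ_2 = (M₀x²/(2L)-M₀(x-a)+C₁)/EI  [x>a] with C₁=M₀(3b²-L²)/(6L)=16/9 = (8·(12/5)²/(2·4)-8·((12/5)-(4/3))+(16/9))/50000 = -14/703125 rad
Load 3 — triangular load w₀=10 kN/m (0→w₀ over full span):
  θ_3 = -w₀(7L⁴-30L²x²+15x⁴)/(360LEI) = -10·(7·4⁴-30·4²·(12/5)²+15·(12/5)⁴)/(360·4·50000) = 232/3515625 rad
Load 4 — point force P=7 kN at a=1 m (b=L-a=3):
  θ_4 = -Pa(2L²-6Lx+3x²+a²)/(6LEI)  [x>a] = -7·1·(2·4²-6·4·(12/5)+3·(12/5)²+1²)/(6·4·50000) = 427/10000000 rad
Superposition: θ = Σ θ_i = 46469/150000000 rad ≈ 0.000310 rad

θ(12/5) = 46469/150000000 rad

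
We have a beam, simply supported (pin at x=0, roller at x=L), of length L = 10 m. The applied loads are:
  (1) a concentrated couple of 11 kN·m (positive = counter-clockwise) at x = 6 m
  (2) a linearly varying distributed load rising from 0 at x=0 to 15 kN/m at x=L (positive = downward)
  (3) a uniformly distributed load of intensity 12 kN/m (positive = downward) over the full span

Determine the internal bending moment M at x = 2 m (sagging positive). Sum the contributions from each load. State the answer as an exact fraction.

Load 1 — applied couple M₀=11 kN·m at a=6 m (b=L-a=4):
  M_1 = M₀x/L  [x≤a] = 11·2/10 = 11/5 kN·m
Load 2 — triangular load w₀=15 kN/m (0→w₀ over full span):
  M_2 = w₀Lx/6 - w₀x³/(6L) = 15·10·2/6 - 15·2³/(6·10) = 48 kN·m
Load 3 — uniform load w=12 kN/m over full span:
  M_3 = wx(L-x)/2 = 12·2·(10-2)/2 = 96 kN·m
Superposition: M = Σ M_i = 731/5 kN·m ≈ 146.200000 kN·m

M(2) = 731/5 kN·m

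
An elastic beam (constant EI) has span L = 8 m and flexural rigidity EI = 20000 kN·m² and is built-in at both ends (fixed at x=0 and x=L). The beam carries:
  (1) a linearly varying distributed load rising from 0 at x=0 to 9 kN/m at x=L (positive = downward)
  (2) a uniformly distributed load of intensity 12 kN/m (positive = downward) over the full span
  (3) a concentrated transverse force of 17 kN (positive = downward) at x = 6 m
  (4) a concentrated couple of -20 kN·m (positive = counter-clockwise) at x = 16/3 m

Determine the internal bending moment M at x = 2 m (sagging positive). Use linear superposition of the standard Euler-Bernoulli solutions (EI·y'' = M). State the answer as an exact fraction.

M(2) = 627/80 kN·m

Load 1 — triangular load w₀=9 kN/m (0→w₀ over full span):
  M_1 = 3w₀Lx/20 - w₀L²/30 - w₀x³/(6L) = 3·9·8·2/20 - 9·8²/30 - 9·2³/(6·8) = 9/10 kN·m
Load 2 — uniform load w=12 kN/m over full span:
  M_2 = wLx/2 - wL²/12 - wx²/2 = 12·8·2/2 - 12·8²/12 - 12·2²/2 = 8 kN·m
Load 3 — point force P=17 kN at a=6 m (b=L-a=2):
  M_3 = Pb²(3a+b)x/L³ - Pab²/L²  [x≤a] = 17·2²·(3·6+2)·2/8³ - 17·6·2²/8² = -17/16 kN·m
Load 4 — applied couple M₀=-20 kN·m at a=16/3 m (b=L-a=8/3):
  M_4 = R_Ax - M_A  [x≤a] with R_A=-10/3, M_A=-20/3 = (-10/3)·2 - (-20/3) = 0 kN·m
Superposition: M = Σ M_i = 627/80 kN·m ≈ 7.837500 kN·m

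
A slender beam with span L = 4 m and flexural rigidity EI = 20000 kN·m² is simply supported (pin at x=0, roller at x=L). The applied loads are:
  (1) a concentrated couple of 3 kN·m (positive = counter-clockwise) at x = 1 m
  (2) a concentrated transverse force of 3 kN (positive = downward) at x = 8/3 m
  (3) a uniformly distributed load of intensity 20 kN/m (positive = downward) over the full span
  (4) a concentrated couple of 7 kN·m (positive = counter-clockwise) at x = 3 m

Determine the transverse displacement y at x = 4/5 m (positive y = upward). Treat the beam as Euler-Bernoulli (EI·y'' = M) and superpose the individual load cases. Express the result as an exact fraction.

Load 1 — applied couple M₀=3 kN·m at a=1 m (b=L-a=3):
  y_1 = (M₀x³/(6L)+C₁x)/EI  [x≤a] with C₁=M₀(3b²-L²)/(6L)=11/8 = (3·(4/5)³/(6·4)+(11/8)·(4/5))/20000 = 291/5000000 m
Load 2 — point force P=3 kN at a=8/3 m (b=L-a=4/3):
  y_2 = -Pbx(L²-b²-x²)/(6LEI)  [x≤a] = -3·(4/3)·(4/5)·(4²-(4/3)²-(4/5)²)/(6·4·20000) = -191/2109375 m
Load 3 — uniform load w=20 kN/m over full span:
  y_3 = -wx(L³-2Lx²+x³)/(24EI) = -20·(4/5)·(4³-2·4·(4/5)²+(4/5)³)/(24·20000) = -464/234375 m
Load 4 — applied couple M₀=7 kN·m at a=3 m (b=L-a=1):
  y_4 = (M₀x³/(6L)+C₁x)/EI  [x≤a] with C₁=M₀(3b²-L²)/(6L)=-91/24 = (7·(4/5)³/(6·4)+(-91/24)·(4/5))/20000 = -721/5000000 m
Superposition: y = Σ y_i = -145549/67500000 m ≈ -0.002156 m

y(4/5) = -145549/67500000 m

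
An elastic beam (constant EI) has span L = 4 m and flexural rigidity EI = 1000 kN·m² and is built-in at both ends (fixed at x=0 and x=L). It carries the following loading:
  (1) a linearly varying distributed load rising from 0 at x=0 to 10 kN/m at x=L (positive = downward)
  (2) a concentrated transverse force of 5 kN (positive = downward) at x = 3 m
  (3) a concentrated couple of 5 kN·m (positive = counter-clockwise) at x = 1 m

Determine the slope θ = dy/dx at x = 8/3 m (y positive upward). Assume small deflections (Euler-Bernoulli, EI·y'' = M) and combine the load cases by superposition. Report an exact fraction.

Load 1 — triangular load w₀=10 kN/m (0→w₀ over full span):
  θ_1 = -w₀(2x(L-x)(L-2x)(x+2L)+x²(L-x)²)/(120LEI) = -10·(2·(8/3)·(4-(8/3))·(4-2·(8/3))·((8/3)+2·4)+(8/3)²·(4-(8/3))²)/(120·4·1000) = 56/30375 rad
Load 2 — point force P=5 kN at a=3 m (b=L-a=1):
  θ_2 = -Pb²x(2aL-(3a+b)x)/(2L³EI)  [x≤a] = -5·1²·(8/3)·(2·3·4-(3·3+1)·(8/3))/(2·4³·1000) = 1/3600 rad
Load 3 — applied couple M₀=5 kN·m at a=1 m (b=L-a=3):
  θ_3 = (R_Ax²/2 - M_Ax - M₀(x-a))/EI  [x>a] with R_A=45/32, M_A=-15/16 = ((45/32)·(8/3)²/2 - (-15/16)·(8/3) - 5·((8/3)-1))/1000 = -1/1200 rad
Superposition: θ = Σ θ_i = 313/243000 rad ≈ 0.001288 rad

θ(8/3) = 313/243000 rad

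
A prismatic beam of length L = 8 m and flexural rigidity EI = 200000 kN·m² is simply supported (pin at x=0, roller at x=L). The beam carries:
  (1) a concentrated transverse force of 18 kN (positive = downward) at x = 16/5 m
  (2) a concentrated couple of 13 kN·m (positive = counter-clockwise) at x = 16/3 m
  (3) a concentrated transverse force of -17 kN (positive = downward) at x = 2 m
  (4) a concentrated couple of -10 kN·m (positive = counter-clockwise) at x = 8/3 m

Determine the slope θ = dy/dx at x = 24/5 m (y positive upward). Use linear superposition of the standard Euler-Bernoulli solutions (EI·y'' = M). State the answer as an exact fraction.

θ(24/5) = 12421/150000000 rad

Load 1 — point force P=18 kN at a=16/5 m (b=L-a=24/5):
  θ_1 = -Pa(2L²-6Lx+3x²+a²)/(6LEI)  [x>a] = -18·(16/5)·(2·8²-6·8·(24/5)+3·(24/5)²+(16/5)²)/(6·8·200000) = 54/390625 rad
Load 2 — applied couple M₀=13 kN·m at a=16/3 m (b=L-a=8/3):
  θ_2 = (M₀x²/(2L)+C₁)/EI  [x≤a] with C₁=M₀(3b²-L²)/(6L)=-104/9 = (13·(24/5)²/(2·8)+(-104/9))/200000 = 403/11250000 rad
Load 3 — point force P=-17 kN at a=2 m (b=L-a=6):
  θ_3 = -Pa(2L²-6Lx+3x²+a²)/(6LEI)  [x>a] = -(-17)·2·(2·8²-6·8·(24/5)+3·(24/5)²+2²)/(6·8·200000) = -1037/10000000 rad
Load 4 — applied couple M₀=-10 kN·m at a=8/3 m (b=L-a=16/3):
  θ_4 = (M₀x²/(2L)-M₀(x-a)+C₁)/EI  [x>a] with C₁=M₀(3b²-L²)/(6L)=-40/9 = ((-10)·(24/5)²/(2·8)-(-10)·((24/5)-(8/3))+(-40/9))/200000 = 7/562500 rad
Superposition: θ = Σ θ_i = 12421/150000000 rad ≈ 0.000083 rad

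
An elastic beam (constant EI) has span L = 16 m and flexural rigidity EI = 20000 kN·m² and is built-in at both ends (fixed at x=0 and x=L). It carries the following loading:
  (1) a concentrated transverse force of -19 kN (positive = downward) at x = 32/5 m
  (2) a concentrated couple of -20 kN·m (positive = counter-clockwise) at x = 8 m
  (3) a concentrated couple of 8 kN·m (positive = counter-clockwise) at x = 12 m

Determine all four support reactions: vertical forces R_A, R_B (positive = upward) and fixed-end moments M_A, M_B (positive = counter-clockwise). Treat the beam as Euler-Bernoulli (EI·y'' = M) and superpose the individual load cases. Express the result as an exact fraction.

Load 1 — point force P=-19 kN at a=32/5 m (b=L-a=48/5):
  R_A = Pb²(3a+b)/L³ = (-19)·(48/5)²·(3·(32/5)+(48/5))/16³ = -1539/125 kN
  M_A = Pab²/L² = (-19)·(32/5)·(48/5)²/16² = -5472/125 kN·m
  R_B = Pa²(a+3b)/L³ = (-19)·(32/5)²·((32/5)+3·(48/5))/16³ = -836/125 kN
  M_B = -Pa²b/L² = -(-19)·(32/5)²·(48/5)/16² = 3648/125 kN·m
Load 2 — applied couple M₀=-20 kN·m at a=8 m (b=L-a=8):
  R_A = 6M₀ab/L³ = 6·(-20)·8·8/16³ = -15/8 kN
  M_A = M₀b(2a-b)/L² = (-20)·8·(2·8-8)/16² = -5 kN·m
  R_B = -6M₀ab/L³ = -6·(-20)·8·8/16³ = 15/8 kN
  M_B = M₀a(2b-a)/L² = (-20)·8·(2·8-8)/16² = -5 kN·m
Load 3 — applied couple M₀=8 kN·m at a=12 m (b=L-a=4):
  R_A = 6M₀ab/L³ = 6·8·12·4/16³ = 9/16 kN
  M_A = M₀b(2a-b)/L² = 8·4·(2·12-4)/16² = 5/2 kN·m
  R_B = -6M₀ab/L³ = -6·8·12·4/16³ = -9/16 kN
  M_B = M₀a(2b-a)/L² = 8·12·(2·4-12)/16² = -3/2 kN·m
Superposition: R_A = -27249/2000 kN, M_A = -11569/250 kN·m, R_B = -10751/2000 kN, M_B = 5671/250 kN·m

R_A = -27249/2000 kN, M_A = -11569/250 kN·m, R_B = -10751/2000 kN, M_B = 5671/250 kN·m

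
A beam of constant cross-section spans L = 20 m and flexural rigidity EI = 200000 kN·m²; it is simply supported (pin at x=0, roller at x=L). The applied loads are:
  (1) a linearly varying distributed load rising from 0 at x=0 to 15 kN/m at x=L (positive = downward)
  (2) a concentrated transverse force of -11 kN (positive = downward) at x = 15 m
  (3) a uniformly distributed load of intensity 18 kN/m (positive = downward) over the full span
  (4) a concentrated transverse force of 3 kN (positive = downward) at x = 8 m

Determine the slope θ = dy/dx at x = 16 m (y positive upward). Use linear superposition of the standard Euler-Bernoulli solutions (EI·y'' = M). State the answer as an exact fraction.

Load 1 — triangular load w₀=15 kN/m (0→w₀ over full span):
  θ_1 = -w₀(7L⁴-30L²x²+15x⁴)/(360LEI) = -15·(7·20⁴-30·20²·16²+15·16⁴)/(360·20·200000) = 757/75000 rad
Load 2 — point force P=-11 kN at a=15 m (b=L-a=5):
  θ_2 = -Pa(2L²-6Lx+3x²+a²)/(6LEI)  [x>a] = -(-11)·15·(2·20²-6·20·16+3·16²+15²)/(6·20·200000) = -1397/1600000 rad
Load 3 — uniform load w=18 kN/m over full span:
  θ_3 = -w(L³-6Lx²+4x³)/(24EI) = -18·(20³-6·20·16²+4·16³)/(24·200000) = 297/12500 rad
Load 4 — point force P=3 kN at a=8 m (b=L-a=12):
  θ_4 = -Pa(2L²-6Lx+3x²+a²)/(6LEI)  [x>a] = -3·8·(2·20²-6·20·16+3·16²+8²)/(6·20·200000) = 9/31250 rad
Superposition: θ = Σ θ_i = 798437/24000000 rad ≈ 0.033268 rad

θ(16) = 798437/24000000 rad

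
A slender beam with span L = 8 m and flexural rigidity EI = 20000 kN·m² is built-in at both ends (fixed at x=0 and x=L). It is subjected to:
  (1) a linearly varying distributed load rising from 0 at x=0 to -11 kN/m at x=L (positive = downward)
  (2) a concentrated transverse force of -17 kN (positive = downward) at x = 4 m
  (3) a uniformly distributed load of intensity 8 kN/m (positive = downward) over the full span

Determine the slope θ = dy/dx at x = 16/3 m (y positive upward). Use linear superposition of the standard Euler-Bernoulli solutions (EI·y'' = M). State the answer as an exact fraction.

θ(16/3) = -919/3037500 rad

Load 1 — triangular load w₀=-11 kN/m (0→w₀ over full span):
  θ_1 = -w₀(2x(L-x)(L-2x)(x+2L)+x²(L-x)²)/(120LEI) = -(-11)·(2·(16/3)·(8-(16/3))·(8-2·(16/3))·((16/3)+2·8)+(16/3)²·(8-(16/3))²)/(120·8·20000) = -616/759375 rad
Load 2 — point force P=-17 kN at a=4 m (b=L-a=4):
  θ_2 = Pa²(L-x)(2bL-(3b+a)(L-x))/(2L³EI)  [x>a] = (-17)·4²·(8-(16/3))·(2·4·8-(3·4+4)·(8-(16/3)))/(2·8³·20000) = -17/22500 rad
Load 3 — uniform load w=8 kN/m over full span:
  θ_3 = -wx(L-x)(L-2x)/(12EI) = -8·(16/3)·(8-(16/3))·(8-2·(16/3))/(12·20000) = 64/50625 rad
Superposition: θ = Σ θ_i = -919/3037500 rad ≈ -0.000303 rad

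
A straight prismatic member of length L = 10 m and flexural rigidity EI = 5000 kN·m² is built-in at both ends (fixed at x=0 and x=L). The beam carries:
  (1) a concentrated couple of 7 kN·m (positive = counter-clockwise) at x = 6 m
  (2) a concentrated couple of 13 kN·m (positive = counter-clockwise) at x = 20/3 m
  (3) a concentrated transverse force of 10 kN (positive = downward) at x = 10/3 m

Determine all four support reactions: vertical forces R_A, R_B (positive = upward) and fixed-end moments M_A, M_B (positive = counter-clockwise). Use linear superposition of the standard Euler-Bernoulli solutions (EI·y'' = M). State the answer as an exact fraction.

R_A = 34252/3375 kN, M_A = 14437/675 kN·m, R_B = -502/3375 kN, M_B = -4433/675 kN·m

Load 1 — applied couple M₀=7 kN·m at a=6 m (b=L-a=4):
  R_A = 6M₀ab/L³ = 6·7·6·4/10³ = 126/125 kN
  M_A = M₀b(2a-b)/L² = 7·4·(2·6-4)/10² = 56/25 kN·m
  R_B = -6M₀ab/L³ = -6·7·6·4/10³ = -126/125 kN
  M_B = M₀a(2b-a)/L² = 7·6·(2·4-6)/10² = 21/25 kN·m
Load 2 — applied couple M₀=13 kN·m at a=20/3 m (b=L-a=10/3):
  R_A = 6M₀ab/L³ = 6·13·(20/3)·(10/3)/10³ = 26/15 kN
  M_A = M₀b(2a-b)/L² = 13·(10/3)·(2·(20/3)-(10/3))/10² = 13/3 kN·m
  R_B = -6M₀ab/L³ = -6·13·(20/3)·(10/3)/10³ = -26/15 kN
  M_B = M₀a(2b-a)/L² = 13·(20/3)·(2·(10/3)-(20/3))/10² = 0 kN·m
Load 3 — point force P=10 kN at a=10/3 m (b=L-a=20/3):
  R_A = Pb²(3a+b)/L³ = 10·(20/3)²·(3·(10/3)+(20/3))/10³ = 200/27 kN
  M_A = Pab²/L² = 10·(10/3)·(20/3)²/10² = 400/27 kN·m
  R_B = Pa²(a+3b)/L³ = 10·(10/3)²·((10/3)+3·(20/3))/10³ = 70/27 kN
  M_B = -Pa²b/L² = -10·(10/3)²·(20/3)/10² = -200/27 kN·m
Superposition: R_A = 34252/3375 kN, M_A = 14437/675 kN·m, R_B = -502/3375 kN, M_B = -4433/675 kN·m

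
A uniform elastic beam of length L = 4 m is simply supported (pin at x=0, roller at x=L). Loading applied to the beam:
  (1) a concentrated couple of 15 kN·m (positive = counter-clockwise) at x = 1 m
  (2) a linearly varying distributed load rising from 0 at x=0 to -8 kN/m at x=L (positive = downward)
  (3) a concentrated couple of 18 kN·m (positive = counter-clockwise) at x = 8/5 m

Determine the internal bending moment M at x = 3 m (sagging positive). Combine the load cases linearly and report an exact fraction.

Load 1 — applied couple M₀=15 kN·m at a=1 m (b=L-a=3):
  M_1 = M₀x/L - M₀  [x>a] = 15·3/4 - 15 = -15/4 kN·m
Load 2 — triangular load w₀=-8 kN/m (0→w₀ over full span):
  M_2 = w₀Lx/6 - w₀x³/(6L) = (-8)·4·3/6 - (-8)·3³/(6·4) = -7 kN·m
Load 3 — applied couple M₀=18 kN·m at a=8/5 m (b=L-a=12/5):
  M_3 = M₀x/L - M₀  [x>a] = 18·3/4 - 18 = -9/2 kN·m
Superposition: M = Σ M_i = -61/4 kN·m ≈ -15.250000 kN·m

M(3) = -61/4 kN·m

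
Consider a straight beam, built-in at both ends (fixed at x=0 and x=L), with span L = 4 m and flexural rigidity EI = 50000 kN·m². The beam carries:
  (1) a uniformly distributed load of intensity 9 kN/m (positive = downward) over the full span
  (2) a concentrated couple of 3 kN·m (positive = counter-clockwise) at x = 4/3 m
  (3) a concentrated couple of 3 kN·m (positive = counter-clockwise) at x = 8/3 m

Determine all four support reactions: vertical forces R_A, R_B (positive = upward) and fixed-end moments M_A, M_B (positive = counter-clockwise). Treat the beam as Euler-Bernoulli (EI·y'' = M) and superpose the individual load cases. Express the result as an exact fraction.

Load 1 — uniform load w=9 kN/m over full span:
  R_A = wL/2 = 9·4/2 = 18 kN
  M_A = wL²/12 = 9·4²/12 = 12 kN·m
  R_B = wL/2 = 9·4/2 = 18 kN
  M_B = -wL²/12 = -9·4²/12 = -12 kN·m
Load 2 — applied couple M₀=3 kN·m at a=4/3 m (b=L-a=8/3):
  R_A = 6M₀ab/L³ = 6·3·(4/3)·(8/3)/4³ = 1 kN
  M_A = M₀b(2a-b)/L² = 3·(8/3)·(2·(4/3)-(8/3))/4² = 0 kN·m
  R_B = -6M₀ab/L³ = -6·3·(4/3)·(8/3)/4³ = -1 kN
  M_B = M₀a(2b-a)/L² = 3·(4/3)·(2·(8/3)-(4/3))/4² = 1 kN·m
Load 3 — applied couple M₀=3 kN·m at a=8/3 m (b=L-a=4/3):
  R_A = 6M₀ab/L³ = 6·3·(8/3)·(4/3)/4³ = 1 kN
  M_A = M₀b(2a-b)/L² = 3·(4/3)·(2·(8/3)-(4/3))/4² = 1 kN·m
  R_B = -6M₀ab/L³ = -6·3·(8/3)·(4/3)/4³ = -1 kN
  M_B = M₀a(2b-a)/L² = 3·(8/3)·(2·(4/3)-(8/3))/4² = 0 kN·m
Superposition: R_A = 20 kN, M_A = 13 kN·m, R_B = 16 kN, M_B = -11 kN·m

R_A = 20 kN, M_A = 13 kN·m, R_B = 16 kN, M_B = -11 kN·m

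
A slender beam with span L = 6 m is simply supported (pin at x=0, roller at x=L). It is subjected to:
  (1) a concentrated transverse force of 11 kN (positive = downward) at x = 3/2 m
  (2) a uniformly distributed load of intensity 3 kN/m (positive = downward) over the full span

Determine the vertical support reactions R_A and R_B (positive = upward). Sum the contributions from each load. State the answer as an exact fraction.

Load 1 — point force P=11 kN at a=3/2 m (b=L-a=9/2):
  R_A = Pb/L = 11·(9/2)/6 = 33/4 kN
  R_B = Pa/L = 11·(3/2)/6 = 11/4 kN
Load 2 — uniform load w=3 kN/m over full span:
  R_A = wL/2 = 3·6/2 = 9 kN
  R_B = wL/2 = 3·6/2 = 9 kN
Superposition: R_A = 69/4 kN, R_B = 47/4 kN

R_A = 69/4 kN, R_B = 47/4 kN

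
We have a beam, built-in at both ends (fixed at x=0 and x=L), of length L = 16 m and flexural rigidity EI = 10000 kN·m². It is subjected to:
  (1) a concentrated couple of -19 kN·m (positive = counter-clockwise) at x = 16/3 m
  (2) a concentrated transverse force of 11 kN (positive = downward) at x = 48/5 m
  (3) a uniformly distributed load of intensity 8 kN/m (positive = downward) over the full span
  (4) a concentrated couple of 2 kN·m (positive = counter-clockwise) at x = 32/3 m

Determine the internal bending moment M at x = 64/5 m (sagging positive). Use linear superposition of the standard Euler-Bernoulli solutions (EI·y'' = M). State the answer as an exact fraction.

Load 1 — applied couple M₀=-19 kN·m at a=16/3 m (b=L-a=32/3):
  M_1 = R_Ax - M_A - M₀  [x>a] with R_A=-19/12, M_A=0 = (-19/12)·(64/5) - 0 - (-19) = -19/15 kN·m
Load 2 — point force P=11 kN at a=48/5 m (b=L-a=32/5):
  M_2 = Pa²(a+3b)(L-x)/L³ - Pa²b/L²  [x>a] = 11·(48/5)²·((48/5)+3·(32/5))·(16-(64/5))/16³ - 11·(48/5)²·(32/5)/16² = -1584/625 kN·m
Load 3 — uniform load w=8 kN/m over full span:
  M_3 = wLx/2 - wL²/12 - wx²/2 = 8·16·(64/5)/2 - 8·16²/12 - 8·(64/5)²/2 = -512/75 kN·m
Load 4 — applied couple M₀=2 kN·m at a=32/3 m (b=L-a=16/3):
  M_4 = R_Ax - M_A - M₀  [x>a] with R_A=1/6, M_A=2/3 = (1/6)·(64/5) - (2/3) - 2 = -8/15 kN·m
Superposition: M = Σ M_i = -20927/1875 kN·m ≈ -11.161067 kN·m

M(64/5) = -20927/1875 kN·m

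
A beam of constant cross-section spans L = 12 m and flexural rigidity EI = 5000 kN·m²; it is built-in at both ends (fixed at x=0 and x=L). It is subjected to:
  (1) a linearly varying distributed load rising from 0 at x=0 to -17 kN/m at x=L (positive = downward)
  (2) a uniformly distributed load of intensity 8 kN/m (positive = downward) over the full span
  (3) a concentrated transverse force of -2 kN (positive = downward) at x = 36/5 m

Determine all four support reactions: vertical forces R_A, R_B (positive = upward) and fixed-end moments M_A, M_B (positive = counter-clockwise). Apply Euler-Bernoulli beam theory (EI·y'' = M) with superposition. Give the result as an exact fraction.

Load 1 — triangular load w₀=-17 kN/m (0→w₀ over full span):
  R_A = 3w₀L/20 = 3·(-17)·12/20 = -153/5 kN
  M_A = w₀L²/30 = (-17)·12²/30 = -408/5 kN·m
  R_B = 7w₀L/20 = 7·(-17)·12/20 = -357/5 kN
  M_B = -w₀L²/20 = -(-17)·12²/20 = 612/5 kN·m
Load 2 — uniform load w=8 kN/m over full span:
  R_A = wL/2 = 8·12/2 = 48 kN
  M_A = wL²/12 = 8·12²/12 = 96 kN·m
  R_B = wL/2 = 8·12/2 = 48 kN
  M_B = -wL²/12 = -8·12²/12 = -96 kN·m
Load 3 — point force P=-2 kN at a=36/5 m (b=L-a=24/5):
  R_A = Pb²(3a+b)/L³ = (-2)·(24/5)²·(3·(36/5)+(24/5))/12³ = -88/125 kN
  M_A = Pab²/L² = (-2)·(36/5)·(24/5)²/12² = -288/125 kN·m
  R_B = Pa²(a+3b)/L³ = (-2)·(36/5)²·((36/5)+3·(24/5))/12³ = -162/125 kN
  M_B = -Pa²b/L² = -(-2)·(36/5)²·(24/5)/12² = 432/125 kN·m
Superposition: R_A = 2087/125 kN, M_A = 1512/125 kN·m, R_B = -3087/125 kN, M_B = 3732/125 kN·m

R_A = 2087/125 kN, M_A = 1512/125 kN·m, R_B = -3087/125 kN, M_B = 3732/125 kN·m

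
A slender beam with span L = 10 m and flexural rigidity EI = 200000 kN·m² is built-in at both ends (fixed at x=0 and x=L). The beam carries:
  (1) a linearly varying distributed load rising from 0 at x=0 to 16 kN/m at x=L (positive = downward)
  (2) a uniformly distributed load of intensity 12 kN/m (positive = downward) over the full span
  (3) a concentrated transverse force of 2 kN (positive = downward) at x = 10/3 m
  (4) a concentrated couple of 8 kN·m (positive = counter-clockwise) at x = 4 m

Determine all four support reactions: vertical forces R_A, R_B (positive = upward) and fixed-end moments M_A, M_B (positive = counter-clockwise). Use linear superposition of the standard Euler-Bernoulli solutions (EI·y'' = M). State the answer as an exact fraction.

Load 1 — triangular load w₀=16 kN/m (0→w₀ over full span):
  R_A = 3w₀L/20 = 3·16·10/20 = 24 kN
  M_A = w₀L²/30 = 16·10²/30 = 160/3 kN·m
  R_B = 7w₀L/20 = 7·16·10/20 = 56 kN
  M_B = -w₀L²/20 = -16·10²/20 = -80 kN·m
Load 2 — uniform load w=12 kN/m over full span:
  R_A = wL/2 = 12·10/2 = 60 kN
  M_A = wL²/12 = 12·10²/12 = 100 kN·m
  R_B = wL/2 = 12·10/2 = 60 kN
  M_B = -wL²/12 = -12·10²/12 = -100 kN·m
Load 3 — point force P=2 kN at a=10/3 m (b=L-a=20/3):
  R_A = Pb²(3a+b)/L³ = 2·(20/3)²·(3·(10/3)+(20/3))/10³ = 40/27 kN
  M_A = Pab²/L² = 2·(10/3)·(20/3)²/10² = 80/27 kN·m
  R_B = Pa²(a+3b)/L³ = 2·(10/3)²·((10/3)+3·(20/3))/10³ = 14/27 kN
  M_B = -Pa²b/L² = -2·(10/3)²·(20/3)/10² = -40/27 kN·m
Load 4 — applied couple M₀=8 kN·m at a=4 m (b=L-a=6):
  R_A = 6M₀ab/L³ = 6·8·4·6/10³ = 144/125 kN
  M_A = M₀b(2a-b)/L² = 8·6·(2·4-6)/10² = 24/25 kN·m
  R_B = -6M₀ab/L³ = -6·8·4·6/10³ = -144/125 kN
  M_B = M₀a(2b-a)/L² = 8·4·(2·6-4)/10² = 64/25 kN·m
Superposition: R_A = 292388/3375 kN, M_A = 106148/675 kN·m, R_B = 389362/3375 kN, M_B = -120772/675 kN·m

R_A = 292388/3375 kN, M_A = 106148/675 kN·m, R_B = 389362/3375 kN, M_B = -120772/675 kN·m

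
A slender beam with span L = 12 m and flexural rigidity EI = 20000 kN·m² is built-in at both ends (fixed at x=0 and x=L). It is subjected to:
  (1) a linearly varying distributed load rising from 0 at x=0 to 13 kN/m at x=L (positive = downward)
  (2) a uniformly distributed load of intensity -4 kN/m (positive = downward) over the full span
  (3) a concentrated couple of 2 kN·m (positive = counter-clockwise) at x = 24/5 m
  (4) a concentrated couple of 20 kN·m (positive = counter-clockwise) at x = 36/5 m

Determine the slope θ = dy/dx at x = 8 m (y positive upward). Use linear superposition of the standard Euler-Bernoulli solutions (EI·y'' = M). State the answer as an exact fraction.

Load 1 — triangular load w₀=13 kN/m (0→w₀ over full span):
  θ_1 = -w₀(2x(L-x)(L-2x)(x+2L)+x²(L-x)²)/(120LEI) = -13·(2·8·(12-8)·(12-2·8)·(8+2·12)+8²·(12-8)²)/(120·12·20000) = 91/28125 rad
Load 2 — uniform load w=-4 kN/m over full span:
  θ_2 = -wx(L-x)(L-2x)/(12EI) = -(-4)·8·(12-8)·(12-2·8)/(12·20000) = -4/1875 rad
Load 3 — applied couple M₀=2 kN·m at a=24/5 m (b=L-a=36/5):
  θ_3 = (R_Ax²/2 - M_Ax - M₀(x-a))/EI  [x>a] with R_A=6/25, M_A=6/25 = ((6/25)·8²/2 - (6/25)·8 - 2·(8-(24/5)))/20000 = -1/31250 rad
Load 4 — applied couple M₀=20 kN·m at a=36/5 m (b=L-a=24/5):
  θ_4 = (R_Ax²/2 - M_Ax - M₀(x-a))/EI  [x>a] with R_A=12/5, M_A=32/5 = ((12/5)·8²/2 - (32/5)·8 - 20·(8-(36/5)))/20000 = 3/6250 rad
Superposition: θ = Σ θ_i = 218/140625 rad ≈ 0.001550 rad

θ(8) = 218/140625 rad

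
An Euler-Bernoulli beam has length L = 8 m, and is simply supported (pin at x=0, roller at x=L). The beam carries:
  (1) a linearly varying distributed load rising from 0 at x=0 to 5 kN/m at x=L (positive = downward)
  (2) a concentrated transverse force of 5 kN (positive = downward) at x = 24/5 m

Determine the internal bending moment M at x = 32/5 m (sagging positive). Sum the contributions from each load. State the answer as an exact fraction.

Load 1 — triangular load w₀=5 kN/m (0→w₀ over full span):
  M_1 = w₀Lx/6 - w₀x³/(6L) = 5·8·(32/5)/6 - 5·(32/5)³/(6·8) = 384/25 kN·m
Load 2 — point force P=5 kN at a=24/5 m (b=L-a=16/5):
  M_2 = Pa(L-x)/L  [x>a] = 5·(24/5)·(8-(32/5))/8 = 24/5 kN·m
Superposition: M = Σ M_i = 504/25 kN·m ≈ 20.160000 kN·m

M(32/5) = 504/25 kN·m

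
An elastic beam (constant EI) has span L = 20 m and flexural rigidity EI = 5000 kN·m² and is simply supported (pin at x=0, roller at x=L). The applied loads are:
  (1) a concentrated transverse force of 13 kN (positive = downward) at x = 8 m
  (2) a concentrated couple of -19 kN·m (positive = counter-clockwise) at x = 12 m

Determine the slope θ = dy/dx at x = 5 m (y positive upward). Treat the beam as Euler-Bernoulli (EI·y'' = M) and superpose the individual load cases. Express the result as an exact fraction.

θ(5) = -25709/600000 rad

Load 1 — point force P=13 kN at a=8 m (b=L-a=12):
  θ_1 = -Pb(L²-b²-3x²)/(6LEI)  [x≤a] = -13·12·(20²-12²-3·5²)/(6·20·5000) = -2353/50000 rad
Load 2 — applied couple M₀=-19 kN·m at a=12 m (b=L-a=8):
  θ_2 = (M₀x²/(2L)+C₁)/EI  [x≤a] with C₁=M₀(3b²-L²)/(6L)=494/15 = ((-19)·5²/(2·20)+(494/15))/5000 = 2527/600000 rad
Superposition: θ = Σ θ_i = -25709/600000 rad ≈ -0.042848 rad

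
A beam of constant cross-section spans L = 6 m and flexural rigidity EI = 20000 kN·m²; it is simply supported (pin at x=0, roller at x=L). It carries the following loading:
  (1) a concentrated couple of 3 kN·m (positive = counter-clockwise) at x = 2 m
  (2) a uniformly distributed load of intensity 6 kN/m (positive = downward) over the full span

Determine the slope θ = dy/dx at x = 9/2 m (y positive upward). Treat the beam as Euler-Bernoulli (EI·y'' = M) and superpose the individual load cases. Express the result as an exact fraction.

Load 1 — applied couple M₀=3 kN·m at a=2 m (b=L-a=4):
  θ_1 = (M₀x²/(2L)-M₀(x-a)+C₁)/EI  [x>a] with C₁=M₀(3b²-L²)/(6L)=1 = (3·(9/2)²/(2·6)-3·((9/2)-2)+1)/20000 = -23/320000 rad
Load 2 — uniform load w=6 kN/m over full span:
  θ_2 = -w(L³-6Lx²+4x³)/(24EI) = -6·(6³-6·6·(9/2)²+4·(9/2)³)/(24·20000) = 297/160000 rad
Superposition: θ = Σ θ_i = 571/320000 rad ≈ 0.001784 rad

θ(9/2) = 571/320000 rad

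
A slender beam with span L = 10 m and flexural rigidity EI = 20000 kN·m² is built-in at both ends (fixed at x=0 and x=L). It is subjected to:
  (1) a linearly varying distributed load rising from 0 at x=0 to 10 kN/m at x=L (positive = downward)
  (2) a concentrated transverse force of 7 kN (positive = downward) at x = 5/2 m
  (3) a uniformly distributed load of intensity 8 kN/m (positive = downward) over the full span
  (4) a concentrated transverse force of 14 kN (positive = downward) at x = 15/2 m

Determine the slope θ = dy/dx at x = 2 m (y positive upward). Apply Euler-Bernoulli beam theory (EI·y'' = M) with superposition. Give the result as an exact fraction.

θ(2) = -2831/480000 rad

Load 1 — triangular load w₀=10 kN/m (0→w₀ over full span):
  θ_1 = -w₀(2x(L-x)(L-2x)(x+2L)+x²(L-x)²)/(120LEI) = -10·(2·2·(10-2)·(10-2·2)·(2+2·10)+2²·(10-2)²)/(120·10·20000) = -7/3750 rad
Load 2 — point force P=7 kN at a=5/2 m (b=L-a=15/2):
  θ_2 = -Pb²x(2aL-(3a+b)x)/(2L³EI)  [x≤a] = -7·(15/2)²·2·(2·(5/2)·10-(3·(5/2)+(15/2))·2)/(2·10³·20000) = -63/160000 rad
Load 3 — uniform load w=8 kN/m over full span:
  θ_3 = -wx(L-x)(L-2x)/(12EI) = -8·2·(10-2)·(10-2·2)/(12·20000) = -2/625 rad
Load 4 — point force P=14 kN at a=15/2 m (b=L-a=5/2):
  θ_4 = -Pb²x(2aL-(3a+b)x)/(2L³EI)  [x≤a] = -14·(5/2)²·2·(2·(15/2)·10-(3·(15/2)+(5/2))·2)/(2·10³·20000) = -7/16000 rad
Superposition: θ = Σ θ_i = -2831/480000 rad ≈ -0.005898 rad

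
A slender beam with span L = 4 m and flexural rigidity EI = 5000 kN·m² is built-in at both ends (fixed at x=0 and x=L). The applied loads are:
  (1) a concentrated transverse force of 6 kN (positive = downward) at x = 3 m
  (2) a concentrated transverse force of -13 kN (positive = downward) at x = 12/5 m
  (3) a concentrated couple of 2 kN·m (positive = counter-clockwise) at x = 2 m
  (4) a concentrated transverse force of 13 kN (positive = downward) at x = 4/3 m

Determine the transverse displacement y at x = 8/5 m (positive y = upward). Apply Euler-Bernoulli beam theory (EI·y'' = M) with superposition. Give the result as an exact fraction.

Load 1 — point force P=6 kN at a=3 m (b=L-a=1):
  y_1 = -Pb²x²(3aL-(3a+b)x)/(6L³EI)  [x≤a] = -6·1²·(8/5)²·(3·3·4-(3·3+1)·(8/5))/(6·4³·5000) = -1/6250 m
Load 2 — point force P=-13 kN at a=12/5 m (b=L-a=8/5):
  y_2 = -Pb²x²(3aL-(3a+b)x)/(6L³EI)  [x≤a] = -(-13)·(8/5)²·(8/5)²·(3·(12/5)·4-(3·(12/5)+(8/5))·(8/5))/(6·4³·5000) = 19136/29296875 m
Load 3 — applied couple M₀=2 kN·m at a=2 m (b=L-a=2):
  y_3 = (R_Ax³/6 - M_Ax²/2)/EI  [x≤a] with R_A=3/4, M_A=1/2 = ((3/4)·(8/5)³/6 - (1/2)·(8/5)²/2)/5000 = -2/78125 m
Load 4 — point force P=13 kN at a=4/3 m (b=L-a=8/3):
  y_4 = -Pa²(L-x)²(3bL-(3b+a)(L-x))/(6L³EI)  [x>a] = -13·(4/3)²·(4-(8/5))²·(3·(8/3)·4-(3·(8/3)+(4/3))·(4-(8/5)))/(6·4³·5000) = -52/78125 m
Superposition: y = Σ y_i = -11603/58593750 m ≈ -0.000198 m

y(8/5) = -11603/58593750 m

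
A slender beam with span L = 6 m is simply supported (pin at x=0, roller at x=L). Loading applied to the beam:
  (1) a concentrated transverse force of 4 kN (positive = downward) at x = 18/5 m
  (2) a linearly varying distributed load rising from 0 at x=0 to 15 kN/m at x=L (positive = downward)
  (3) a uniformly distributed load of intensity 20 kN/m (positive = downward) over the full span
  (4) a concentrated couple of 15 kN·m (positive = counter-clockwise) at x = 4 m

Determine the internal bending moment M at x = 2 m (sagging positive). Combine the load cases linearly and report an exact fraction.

M(2) = 1723/15 kN·m

Load 1 — point force P=4 kN at a=18/5 m (b=L-a=12/5):
  M_1 = Pbx/L  [x≤a] = 4·(12/5)·2/6 = 16/5 kN·m
Load 2 — triangular load w₀=15 kN/m (0→w₀ over full span):
  M_2 = w₀Lx/6 - w₀x³/(6L) = 15·6·2/6 - 15·2³/(6·6) = 80/3 kN·m
Load 3 — uniform load w=20 kN/m over full span:
  M_3 = wx(L-x)/2 = 20·2·(6-2)/2 = 80 kN·m
Load 4 — applied couple M₀=15 kN·m at a=4 m (b=L-a=2):
  M_4 = M₀x/L  [x≤a] = 15·2/6 = 5 kN·m
Superposition: M = Σ M_i = 1723/15 kN·m ≈ 114.866667 kN·m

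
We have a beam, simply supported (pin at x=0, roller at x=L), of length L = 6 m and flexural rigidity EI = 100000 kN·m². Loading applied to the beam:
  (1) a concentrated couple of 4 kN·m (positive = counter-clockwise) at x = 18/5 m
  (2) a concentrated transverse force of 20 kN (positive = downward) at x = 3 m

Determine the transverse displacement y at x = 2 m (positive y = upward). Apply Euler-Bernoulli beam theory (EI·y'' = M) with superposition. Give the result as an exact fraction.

y(2) = -8993/11250000 m

Load 1 — applied couple M₀=4 kN·m at a=18/5 m (b=L-a=12/5):
  y_1 = (M₀x³/(6L)+C₁x)/EI  [x≤a] with C₁=M₀(3b²-L²)/(6L)=-52/25 = (4·2³/(6·6)+(-52/25)·2)/100000 = -23/703125 m
Load 2 — point force P=20 kN at a=3 m (b=L-a=3):
  y_2 = -Pbx(L²-b²-x²)/(6LEI)  [x≤a] = -20·3·2·(6²-3²-2²)/(6·6·100000) = -23/30000 m
Superposition: y = Σ y_i = -8993/11250000 m ≈ -0.000799 m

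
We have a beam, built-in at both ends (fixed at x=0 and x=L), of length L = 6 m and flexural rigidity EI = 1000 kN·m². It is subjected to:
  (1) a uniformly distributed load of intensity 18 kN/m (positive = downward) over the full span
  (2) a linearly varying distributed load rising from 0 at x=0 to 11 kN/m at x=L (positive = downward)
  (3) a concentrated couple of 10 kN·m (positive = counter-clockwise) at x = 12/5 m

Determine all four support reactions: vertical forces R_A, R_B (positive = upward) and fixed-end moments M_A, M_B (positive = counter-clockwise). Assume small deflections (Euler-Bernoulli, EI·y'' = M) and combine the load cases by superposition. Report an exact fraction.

Load 1 — uniform load w=18 kN/m over full span:
  R_A = wL/2 = 18·6/2 = 54 kN
  M_A = wL²/12 = 18·6²/12 = 54 kN·m
  R_B = wL/2 = 18·6/2 = 54 kN
  M_B = -wL²/12 = -18·6²/12 = -54 kN·m
Load 2 — triangular load w₀=11 kN/m (0→w₀ over full span):
  R_A = 3w₀L/20 = 3·11·6/20 = 99/10 kN
  M_A = w₀L²/30 = 11·6²/30 = 66/5 kN·m
  R_B = 7w₀L/20 = 7·11·6/20 = 231/10 kN
  M_B = -w₀L²/20 = -11·6²/20 = -99/5 kN·m
Load 3 — applied couple M₀=10 kN·m at a=12/5 m (b=L-a=18/5):
  R_A = 6M₀ab/L³ = 6·10·(12/5)·(18/5)/6³ = 12/5 kN
  M_A = M₀b(2a-b)/L² = 10·(18/5)·(2·(12/5)-(18/5))/6² = 6/5 kN·m
  R_B = -6M₀ab/L³ = -6·10·(12/5)·(18/5)/6³ = -12/5 kN
  M_B = M₀a(2b-a)/L² = 10·(12/5)·(2·(18/5)-(12/5))/6² = 16/5 kN·m
Superposition: R_A = 663/10 kN, M_A = 342/5 kN·m, R_B = 747/10 kN, M_B = -353/5 kN·m

R_A = 663/10 kN, M_A = 342/5 kN·m, R_B = 747/10 kN, M_B = -353/5 kN·m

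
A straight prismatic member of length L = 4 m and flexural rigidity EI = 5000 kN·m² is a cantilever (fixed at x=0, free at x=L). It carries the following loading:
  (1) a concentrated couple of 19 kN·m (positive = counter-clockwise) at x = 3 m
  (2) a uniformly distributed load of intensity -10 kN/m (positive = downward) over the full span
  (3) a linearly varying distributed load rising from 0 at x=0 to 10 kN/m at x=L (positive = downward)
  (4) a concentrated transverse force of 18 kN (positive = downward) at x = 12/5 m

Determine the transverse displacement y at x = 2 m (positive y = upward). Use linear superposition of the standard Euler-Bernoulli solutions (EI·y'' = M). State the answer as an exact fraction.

y(2) = 31/18750 m

Load 1 — applied couple M₀=19 kN·m at a=3 m (b=L-a=1):
  y_1 = M₀x²/(2EI)  [x≤a] = 19·2²/(2·5000) = 19/2500 m
Load 2 — uniform load w=-10 kN/m over full span:
  y_2 = -wx²(x²-4Lx+6L²)/(24EI) = -(-10)·2²·(2²-4·4·2+6·4²)/(24·5000) = 17/750 m
Load 3 — triangular load w₀=10 kN/m (0→w₀ over full span):
  y_3 = (w₀Lx³/12-w₀L²x²/6-w₀x⁵/(120L))/EI = (10·4·2³/12-10·4²·2²/6-10·2⁵/(120·4))/5000 = -121/7500 m
Load 4 — point force P=18 kN at a=12/5 m (b=L-a=8/5):
  y_4 = -Px²(3a-x)/(6EI)  [x≤a] = -18·2²·(3·(12/5)-2)/(6·5000) = -39/3125 m
Superposition: y = Σ y_i = 31/18750 m ≈ 0.001653 m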